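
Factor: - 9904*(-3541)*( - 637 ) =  - 2^4*7^2*13^1 * 619^1*3541^1 = - 22339630768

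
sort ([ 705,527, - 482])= [ - 482, 527, 705 ] 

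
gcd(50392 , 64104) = 8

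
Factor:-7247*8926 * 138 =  - 8926767636 =- 2^2*3^1 * 23^1*4463^1*7247^1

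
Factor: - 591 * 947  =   - 3^1*197^1*947^1= - 559677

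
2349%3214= 2349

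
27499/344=27499/344 = 79.94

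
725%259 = 207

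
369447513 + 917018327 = 1286465840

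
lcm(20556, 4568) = 41112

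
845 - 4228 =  - 3383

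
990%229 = 74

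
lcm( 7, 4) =28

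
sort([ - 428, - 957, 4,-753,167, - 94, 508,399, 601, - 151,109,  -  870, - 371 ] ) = [ - 957, - 870,  -  753, - 428, - 371 , - 151, - 94, 4,109,167, 399,508 , 601]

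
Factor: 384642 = 2^1 * 3^3*17^1*419^1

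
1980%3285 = 1980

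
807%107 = 58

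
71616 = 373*192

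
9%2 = 1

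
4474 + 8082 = 12556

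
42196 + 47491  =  89687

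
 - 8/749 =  - 8/749  =  - 0.01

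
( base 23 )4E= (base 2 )1101010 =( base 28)3M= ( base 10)106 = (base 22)4i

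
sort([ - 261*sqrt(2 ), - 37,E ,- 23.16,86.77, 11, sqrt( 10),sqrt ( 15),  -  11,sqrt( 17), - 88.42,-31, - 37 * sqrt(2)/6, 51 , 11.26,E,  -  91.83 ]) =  [  -  261*sqrt ( 2) , - 91.83,  -  88.42, - 37,  -  31 , - 23.16,  -  11, -37*sqrt(2 ) /6, E,E, sqrt( 10), sqrt (15) , sqrt(17) , 11,11.26, 51, 86.77]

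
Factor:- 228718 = -2^1*7^1*17^1*31^2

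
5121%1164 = 465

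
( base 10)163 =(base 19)8B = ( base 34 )4r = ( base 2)10100011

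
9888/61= 9888/61 = 162.10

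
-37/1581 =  - 1 +1544/1581 = -0.02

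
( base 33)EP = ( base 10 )487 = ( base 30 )G7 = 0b111100111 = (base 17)1BB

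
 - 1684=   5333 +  - 7017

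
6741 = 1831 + 4910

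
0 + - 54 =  - 54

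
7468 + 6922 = 14390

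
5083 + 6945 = 12028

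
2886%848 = 342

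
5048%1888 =1272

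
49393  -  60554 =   -  11161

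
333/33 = 10 + 1/11 = 10.09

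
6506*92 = 598552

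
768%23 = 9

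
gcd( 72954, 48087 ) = 27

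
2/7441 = 2/7441 = 0.00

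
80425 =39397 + 41028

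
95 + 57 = 152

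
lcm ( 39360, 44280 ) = 354240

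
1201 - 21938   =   - 20737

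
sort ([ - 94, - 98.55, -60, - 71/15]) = [ - 98.55, - 94,-60,-71/15 ] 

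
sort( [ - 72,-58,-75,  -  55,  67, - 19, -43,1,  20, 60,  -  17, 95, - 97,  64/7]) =[-97, - 75,-72, - 58,-55, - 43,-19, -17, 1,64/7, 20,60,67, 95]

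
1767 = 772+995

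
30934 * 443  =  13703762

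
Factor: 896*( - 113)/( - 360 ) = 2^4 * 3^( - 2) * 5^(-1)*7^1*113^1=12656/45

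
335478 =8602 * 39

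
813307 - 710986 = 102321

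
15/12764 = 15/12764 =0.00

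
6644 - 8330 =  - 1686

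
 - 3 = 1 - 4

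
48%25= 23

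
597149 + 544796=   1141945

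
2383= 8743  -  6360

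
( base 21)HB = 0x170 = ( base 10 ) 368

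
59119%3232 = 943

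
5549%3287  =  2262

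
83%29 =25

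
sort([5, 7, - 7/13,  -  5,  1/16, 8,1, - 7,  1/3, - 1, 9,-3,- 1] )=[ - 7,-5, - 3,-1, - 1, - 7/13, 1/16, 1/3, 1,  5,7, 8, 9 ] 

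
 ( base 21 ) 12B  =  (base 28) HI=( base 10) 494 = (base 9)608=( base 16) 1EE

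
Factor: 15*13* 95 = 3^1*5^2*13^1*19^1 = 18525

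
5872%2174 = 1524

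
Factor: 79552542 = 2^1*3^1*13258757^1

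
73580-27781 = 45799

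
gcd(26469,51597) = 9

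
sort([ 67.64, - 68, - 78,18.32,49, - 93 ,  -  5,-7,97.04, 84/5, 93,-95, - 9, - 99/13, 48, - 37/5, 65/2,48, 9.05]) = [ - 95, - 93, - 78, - 68, - 9, - 99/13, - 37/5, -7,  -  5,9.05, 84/5,  18.32,65/2, 48 , 48, 49, 67.64,93, 97.04]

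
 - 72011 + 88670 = 16659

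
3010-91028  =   - 88018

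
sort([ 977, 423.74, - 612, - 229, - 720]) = [ - 720, - 612,-229,  423.74 , 977] 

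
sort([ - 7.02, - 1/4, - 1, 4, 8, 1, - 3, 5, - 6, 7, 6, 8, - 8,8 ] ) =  [ - 8 , - 7.02,-6  , - 3, - 1, - 1/4,1, 4, 5, 6, 7, 8, 8,8 ]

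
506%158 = 32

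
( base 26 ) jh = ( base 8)777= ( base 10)511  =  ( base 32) fv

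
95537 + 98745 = 194282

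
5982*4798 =28701636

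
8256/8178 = 1 + 13/1363 = 1.01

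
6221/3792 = 1+2429/3792 = 1.64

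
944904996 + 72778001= 1017682997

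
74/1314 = 37/657 =0.06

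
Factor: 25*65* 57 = 3^1 * 5^3*13^1*19^1= 92625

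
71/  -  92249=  - 71/92249 = - 0.00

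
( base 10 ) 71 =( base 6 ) 155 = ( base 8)107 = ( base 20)3B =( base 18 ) 3H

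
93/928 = 93/928 = 0.10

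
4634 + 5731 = 10365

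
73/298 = 73/298= 0.24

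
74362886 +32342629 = 106705515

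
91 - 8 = 83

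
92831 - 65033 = 27798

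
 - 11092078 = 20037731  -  31129809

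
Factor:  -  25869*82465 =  - 2133287085 = - 3^1*5^1*8623^1*16493^1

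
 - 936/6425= - 936/6425 = - 0.15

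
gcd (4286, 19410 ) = 2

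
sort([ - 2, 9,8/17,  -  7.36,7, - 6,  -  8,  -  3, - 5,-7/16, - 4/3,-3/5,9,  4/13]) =[ -8, - 7.36, - 6, - 5, - 3,  -  2, -4/3, - 3/5,-7/16, 4/13, 8/17,  7,9,9 ] 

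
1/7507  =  1/7507 = 0.00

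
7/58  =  7/58 = 0.12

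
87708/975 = 29236/325 = 89.96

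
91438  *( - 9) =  - 822942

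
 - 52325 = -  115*455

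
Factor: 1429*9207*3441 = 3^4*11^1*31^2*37^1*1429^1 = 45272559123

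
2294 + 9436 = 11730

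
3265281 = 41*79641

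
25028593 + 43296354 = 68324947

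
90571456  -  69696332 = 20875124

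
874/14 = 437/7 = 62.43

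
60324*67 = 4041708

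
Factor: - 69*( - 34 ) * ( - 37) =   -  86802 = - 2^1*3^1*17^1*23^1*37^1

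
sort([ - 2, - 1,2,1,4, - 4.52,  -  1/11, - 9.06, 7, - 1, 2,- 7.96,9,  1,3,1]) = [ - 9.06, - 7.96, -4.52, - 2, - 1 , - 1, - 1/11,1,1, 1, 2, 2, 3, 4 , 7, 9]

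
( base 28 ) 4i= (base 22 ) 5k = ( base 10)130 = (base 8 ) 202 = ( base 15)8a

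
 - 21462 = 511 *(-42)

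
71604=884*81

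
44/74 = 22/37 = 0.59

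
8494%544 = 334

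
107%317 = 107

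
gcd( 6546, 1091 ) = 1091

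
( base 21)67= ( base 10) 133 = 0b10000101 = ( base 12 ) b1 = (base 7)250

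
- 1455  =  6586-8041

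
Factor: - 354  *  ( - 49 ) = 2^1 * 3^1*7^2*59^1 = 17346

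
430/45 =86/9 = 9.56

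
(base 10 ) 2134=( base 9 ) 2831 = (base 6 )13514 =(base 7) 6136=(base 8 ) 4126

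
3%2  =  1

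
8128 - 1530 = 6598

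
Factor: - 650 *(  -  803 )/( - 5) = - 104390 = - 2^1 * 5^1* 11^1*13^1* 73^1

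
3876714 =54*71791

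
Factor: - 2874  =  -2^1 * 3^1*479^1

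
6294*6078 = 38254932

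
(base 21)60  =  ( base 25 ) 51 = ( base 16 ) 7e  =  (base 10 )126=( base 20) 66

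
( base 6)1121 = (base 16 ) 109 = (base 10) 265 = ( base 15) 12A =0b100001001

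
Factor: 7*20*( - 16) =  - 2240 = - 2^6*5^1*7^1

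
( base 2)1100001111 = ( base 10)783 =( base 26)143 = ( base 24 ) 18f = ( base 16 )30F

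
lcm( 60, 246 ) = 2460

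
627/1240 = 627/1240 =0.51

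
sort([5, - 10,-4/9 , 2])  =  [ - 10, - 4/9, 2,5]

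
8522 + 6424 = 14946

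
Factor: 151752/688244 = 37938/172061 = 2^1 * 3^1*73^(-1)*2357^( - 1) * 6323^1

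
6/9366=1/1561 = 0.00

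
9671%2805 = 1256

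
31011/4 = 31011/4  =  7752.75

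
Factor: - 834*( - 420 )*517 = 181094760 = 2^3*3^2*5^1*7^1 * 11^1*47^1 * 139^1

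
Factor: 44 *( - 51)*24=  - 53856= - 2^5  *3^2*11^1*17^1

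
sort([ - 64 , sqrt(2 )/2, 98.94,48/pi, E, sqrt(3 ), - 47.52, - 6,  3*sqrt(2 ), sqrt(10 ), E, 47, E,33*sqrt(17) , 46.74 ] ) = [  -  64 , - 47.52, - 6 , sqrt( 2)/2,  sqrt(3),E, E , E,sqrt( 10),3*sqrt( 2 ) , 48/pi,46.74, 47,98.94,33*sqrt(17) ]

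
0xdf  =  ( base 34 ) 6J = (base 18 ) C7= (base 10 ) 223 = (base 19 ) BE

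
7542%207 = 90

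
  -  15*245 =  - 3675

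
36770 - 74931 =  - 38161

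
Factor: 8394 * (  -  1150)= - 2^2*3^1*5^2*23^1*1399^1 = -9653100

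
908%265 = 113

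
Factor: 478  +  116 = 2^1  *3^3* 11^1 = 594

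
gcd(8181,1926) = 9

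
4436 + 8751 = 13187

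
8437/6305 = 649/485 = 1.34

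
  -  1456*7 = - 10192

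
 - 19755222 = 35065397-54820619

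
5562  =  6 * 927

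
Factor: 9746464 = 2^5*7^1*13^1*3347^1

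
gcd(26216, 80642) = 2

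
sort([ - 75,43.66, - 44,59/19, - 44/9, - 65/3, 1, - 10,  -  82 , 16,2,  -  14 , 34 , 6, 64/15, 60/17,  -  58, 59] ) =[  -  82,-75, - 58, - 44, - 65/3 , - 14, - 10, - 44/9,1 , 2, 59/19, 60/17, 64/15,  6 , 16,34, 43.66,59] 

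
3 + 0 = 3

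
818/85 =818/85  =  9.62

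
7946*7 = 55622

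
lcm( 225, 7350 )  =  22050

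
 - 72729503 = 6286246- 79015749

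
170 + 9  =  179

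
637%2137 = 637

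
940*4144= 3895360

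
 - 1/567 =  - 1 + 566/567 = - 0.00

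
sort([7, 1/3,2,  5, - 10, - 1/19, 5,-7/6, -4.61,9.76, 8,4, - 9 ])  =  [ - 10 , - 9, - 4.61, - 7/6 , - 1/19 , 1/3, 2, 4, 5, 5,  7, 8 , 9.76]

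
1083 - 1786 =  - 703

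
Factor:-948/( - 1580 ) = 3^1 * 5^ (  -  1 ) = 3/5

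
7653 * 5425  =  41517525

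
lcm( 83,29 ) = 2407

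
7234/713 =7234/713 = 10.15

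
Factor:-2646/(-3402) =3^( - 2 )*7^1 = 7/9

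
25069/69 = 363 + 22/69 = 363.32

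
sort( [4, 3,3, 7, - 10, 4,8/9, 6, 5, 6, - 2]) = [ - 10,-2, 8/9,3, 3, 4, 4, 5,  6,6,7 ]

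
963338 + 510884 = 1474222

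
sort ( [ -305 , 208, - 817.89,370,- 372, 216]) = [-817.89,-372, - 305,  208,216,  370 ]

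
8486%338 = 36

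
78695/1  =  78695   =  78695.00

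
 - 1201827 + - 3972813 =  - 5174640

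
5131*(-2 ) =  - 10262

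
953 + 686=1639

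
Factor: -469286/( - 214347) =2^1 * 3^( - 1 )*7^( - 1 ) * 41^1*97^1*173^( - 1)= 7954/3633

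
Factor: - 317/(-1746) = 2^(  -  1)*3^( - 2)*97^( - 1 )*317^1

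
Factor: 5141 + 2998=3^1*2713^1= 8139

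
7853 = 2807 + 5046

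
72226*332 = 23979032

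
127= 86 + 41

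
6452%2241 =1970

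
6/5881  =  6/5881 = 0.00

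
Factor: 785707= 13^1*19^1*3181^1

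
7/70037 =7/70037 = 0.00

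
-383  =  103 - 486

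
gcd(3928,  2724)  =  4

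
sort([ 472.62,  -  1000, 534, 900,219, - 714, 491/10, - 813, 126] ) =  [ - 1000, - 813, - 714, 491/10, 126, 219,  472.62,534, 900 ] 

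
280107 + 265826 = 545933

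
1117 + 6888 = 8005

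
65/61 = 1 + 4/61 = 1.07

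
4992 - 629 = 4363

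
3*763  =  2289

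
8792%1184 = 504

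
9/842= 9/842 = 0.01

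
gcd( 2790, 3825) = 45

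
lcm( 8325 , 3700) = 33300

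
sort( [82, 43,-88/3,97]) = [ - 88/3, 43, 82,  97]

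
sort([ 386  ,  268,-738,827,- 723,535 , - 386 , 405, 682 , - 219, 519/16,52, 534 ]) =[-738, - 723 ,- 386,-219,519/16, 52 , 268 , 386,405 , 534,535, 682 , 827 ]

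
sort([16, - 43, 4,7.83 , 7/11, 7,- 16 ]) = [ - 43, - 16,  7/11,  4, 7, 7.83, 16 ]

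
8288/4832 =259/151 = 1.72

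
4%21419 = 4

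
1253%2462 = 1253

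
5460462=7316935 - 1856473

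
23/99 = 23/99 = 0.23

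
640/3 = 213+1/3 =213.33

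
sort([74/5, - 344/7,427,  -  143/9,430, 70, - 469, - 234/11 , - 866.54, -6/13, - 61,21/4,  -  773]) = [-866.54, - 773, - 469,-61, - 344/7, - 234/11,-143/9, - 6/13,21/4,74/5,70 , 427,430]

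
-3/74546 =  - 1+74543/74546 = - 0.00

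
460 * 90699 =41721540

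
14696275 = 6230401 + 8465874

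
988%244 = 12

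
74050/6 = 37025/3 = 12341.67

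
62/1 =62= 62.00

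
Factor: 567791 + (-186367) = 381424 = 2^4*31^1*769^1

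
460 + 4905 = 5365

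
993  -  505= 488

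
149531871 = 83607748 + 65924123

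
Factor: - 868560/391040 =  - 2^( - 3 )*3^1*7^1*11^1*13^ ( - 1 ) = - 231/104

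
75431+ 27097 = 102528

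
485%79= 11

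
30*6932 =207960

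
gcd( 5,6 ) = 1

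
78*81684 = 6371352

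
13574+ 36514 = 50088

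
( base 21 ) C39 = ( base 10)5364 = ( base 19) eg6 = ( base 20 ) D84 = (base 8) 12364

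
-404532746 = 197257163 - 601789909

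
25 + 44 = 69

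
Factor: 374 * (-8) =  - 2^4 *11^1*17^1=- 2992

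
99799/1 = 99799 = 99799.00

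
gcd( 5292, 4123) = 7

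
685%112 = 13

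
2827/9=2827/9 = 314.11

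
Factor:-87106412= - 2^2  *  19^2*179^1 * 337^1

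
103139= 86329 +16810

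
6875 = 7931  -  1056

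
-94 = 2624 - 2718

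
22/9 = 22/9 = 2.44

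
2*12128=24256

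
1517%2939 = 1517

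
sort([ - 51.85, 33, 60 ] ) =[-51.85,  33 , 60]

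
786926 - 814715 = -27789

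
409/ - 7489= - 409/7489 = - 0.05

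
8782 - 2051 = 6731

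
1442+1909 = 3351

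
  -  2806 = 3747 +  - 6553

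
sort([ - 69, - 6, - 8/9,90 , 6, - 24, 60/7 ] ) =[ - 69, - 24, - 6, - 8/9,6, 60/7,90] 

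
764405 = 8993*85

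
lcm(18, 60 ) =180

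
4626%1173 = 1107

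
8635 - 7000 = 1635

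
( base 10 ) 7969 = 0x1F21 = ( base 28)a4h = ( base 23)F1B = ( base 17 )1A9D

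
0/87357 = 0  =  0.00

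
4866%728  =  498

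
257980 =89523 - -168457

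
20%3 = 2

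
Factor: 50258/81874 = 47^( - 1)*67^(-1)  *  1933^1= 1933/3149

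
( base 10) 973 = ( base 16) 3CD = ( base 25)1dn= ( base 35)RS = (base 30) 12d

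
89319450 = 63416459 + 25902991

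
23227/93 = 23227/93 = 249.75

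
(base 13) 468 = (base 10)762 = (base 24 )17i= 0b1011111010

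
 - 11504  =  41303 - 52807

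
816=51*16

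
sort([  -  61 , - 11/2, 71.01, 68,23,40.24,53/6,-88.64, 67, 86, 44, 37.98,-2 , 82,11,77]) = [-88.64, - 61, - 11/2,- 2, 53/6,11, 23, 37.98,40.24, 44 , 67,68, 71.01, 77, 82,86 ] 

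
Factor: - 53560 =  - 2^3*5^1*13^1*103^1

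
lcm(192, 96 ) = 192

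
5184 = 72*72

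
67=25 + 42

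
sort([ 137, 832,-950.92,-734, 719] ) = [ -950.92,-734, 137,719 , 832] 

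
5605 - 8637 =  - 3032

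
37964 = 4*9491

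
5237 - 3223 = 2014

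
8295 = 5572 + 2723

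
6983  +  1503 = 8486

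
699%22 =17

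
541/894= 541/894 = 0.61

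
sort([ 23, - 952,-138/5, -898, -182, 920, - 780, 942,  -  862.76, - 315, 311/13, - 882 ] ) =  [ - 952, -898, - 882, - 862.76,  -  780, - 315, -182, - 138/5, 23,311/13,920, 942]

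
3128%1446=236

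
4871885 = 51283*95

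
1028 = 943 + 85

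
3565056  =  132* 27008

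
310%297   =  13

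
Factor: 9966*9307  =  2^1 * 3^1*11^1*41^1*151^1*227^1 = 92753562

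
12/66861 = 4/22287 =0.00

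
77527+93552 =171079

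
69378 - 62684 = 6694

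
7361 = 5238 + 2123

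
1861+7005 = 8866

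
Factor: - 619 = - 619^1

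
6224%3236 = 2988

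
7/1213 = 7/1213  =  0.01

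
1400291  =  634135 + 766156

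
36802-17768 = 19034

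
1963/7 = 280 + 3/7 = 280.43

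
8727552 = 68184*128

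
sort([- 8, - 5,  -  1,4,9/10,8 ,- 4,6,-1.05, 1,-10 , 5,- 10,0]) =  [ - 10, - 10, -8,  -  5, - 4,-1.05, - 1 , 0,9/10, 1,4,5,6,8] 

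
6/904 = 3/452 =0.01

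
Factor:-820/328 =-5/2 =-  2^(  -  1)*5^1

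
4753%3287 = 1466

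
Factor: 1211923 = 1211923^1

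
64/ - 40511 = -1  +  40447/40511 = - 0.00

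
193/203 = 193/203 =0.95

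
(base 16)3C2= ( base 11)7A5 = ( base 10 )962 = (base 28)16A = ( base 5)12322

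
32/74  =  16/37 = 0.43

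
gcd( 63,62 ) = 1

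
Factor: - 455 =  - 5^1*7^1*13^1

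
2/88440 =1/44220 = 0.00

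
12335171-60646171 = - 48311000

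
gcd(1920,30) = 30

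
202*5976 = 1207152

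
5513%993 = 548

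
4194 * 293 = 1228842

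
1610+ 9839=11449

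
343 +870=1213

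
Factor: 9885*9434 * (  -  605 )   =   - 2^1*3^1*5^2 * 11^2*53^1*89^1*659^1 = - 56419329450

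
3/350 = 3/350 = 0.01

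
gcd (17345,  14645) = 5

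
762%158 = 130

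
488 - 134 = 354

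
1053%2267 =1053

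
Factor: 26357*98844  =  2^2 * 3^1*8237^1 * 26357^1 = 2605231308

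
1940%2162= 1940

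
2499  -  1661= 838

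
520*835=434200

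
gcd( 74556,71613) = 981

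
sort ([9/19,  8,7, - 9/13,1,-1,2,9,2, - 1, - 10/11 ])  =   [-1, -1 , - 10/11, - 9/13,  9/19, 1,2,2, 7  ,  8,  9]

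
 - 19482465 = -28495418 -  - 9012953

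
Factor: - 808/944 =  - 2^ ( - 1)* 59^( - 1)*101^1 = - 101/118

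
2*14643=29286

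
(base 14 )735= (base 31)1EO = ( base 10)1419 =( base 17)4F8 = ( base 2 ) 10110001011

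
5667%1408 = 35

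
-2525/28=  - 91 +23/28 =- 90.18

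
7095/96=2365/32 = 73.91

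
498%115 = 38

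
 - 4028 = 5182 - 9210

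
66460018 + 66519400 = 132979418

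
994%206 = 170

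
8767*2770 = 24284590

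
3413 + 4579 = 7992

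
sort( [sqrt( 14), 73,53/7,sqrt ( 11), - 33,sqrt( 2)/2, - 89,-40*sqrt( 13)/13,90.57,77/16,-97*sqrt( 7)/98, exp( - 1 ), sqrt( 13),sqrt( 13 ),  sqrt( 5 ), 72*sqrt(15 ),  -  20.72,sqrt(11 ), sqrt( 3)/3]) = [ - 89,-33,  -  20.72, - 40*sqrt( 13)/13, - 97* sqrt( 7)/98, exp( - 1 ),sqrt( 3 ) /3,sqrt( 2 )/2,sqrt(5 )  ,  sqrt ( 11 ),sqrt ( 11),sqrt( 13),sqrt( 13),sqrt( 14 ), 77/16,53/7,73,90.57,72*sqrt( 15)] 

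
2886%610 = 446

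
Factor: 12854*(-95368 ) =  - 1225860272 = - 2^4*7^1*13^1*131^1*6427^1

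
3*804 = 2412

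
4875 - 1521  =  3354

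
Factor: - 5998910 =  - 2^1*5^1*599891^1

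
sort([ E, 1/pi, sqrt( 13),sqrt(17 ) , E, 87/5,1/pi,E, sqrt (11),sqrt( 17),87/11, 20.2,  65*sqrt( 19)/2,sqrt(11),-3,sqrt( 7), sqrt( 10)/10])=[ -3,sqrt( 10)/10, 1/pi,1/pi,sqrt( 7), E, E,E, sqrt( 11 ),sqrt( 11),sqrt( 13),sqrt(17 ),sqrt( 17),87/11,87/5, 20.2,65*sqrt( 19) /2] 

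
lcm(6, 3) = 6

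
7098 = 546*13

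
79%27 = 25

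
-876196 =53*( - 16532) 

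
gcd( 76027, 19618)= 1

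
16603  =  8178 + 8425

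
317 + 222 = 539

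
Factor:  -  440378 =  - 2^1*220189^1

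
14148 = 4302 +9846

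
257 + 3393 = 3650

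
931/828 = 931/828  =  1.12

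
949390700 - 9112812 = 940277888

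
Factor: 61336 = 2^3 * 11^1*17^1*41^1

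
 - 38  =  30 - 68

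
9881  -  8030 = 1851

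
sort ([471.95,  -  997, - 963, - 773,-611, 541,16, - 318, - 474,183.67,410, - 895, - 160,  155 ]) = [ - 997, - 963, - 895 ,-773 , - 611,  -  474, - 318, - 160,16,155,183.67, 410,471.95 , 541 ]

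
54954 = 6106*9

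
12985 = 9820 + 3165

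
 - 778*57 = -44346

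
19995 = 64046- 44051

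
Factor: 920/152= 115/19  =  5^1*19^( - 1)*23^1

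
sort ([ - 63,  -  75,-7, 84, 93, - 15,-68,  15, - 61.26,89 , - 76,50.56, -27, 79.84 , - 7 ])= [ - 76, - 75, - 68, - 63 ,  -  61.26, - 27, - 15, - 7, - 7, 15,50.56,79.84 , 84, 89 , 93] 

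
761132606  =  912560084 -151427478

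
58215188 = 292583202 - 234368014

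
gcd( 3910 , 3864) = 46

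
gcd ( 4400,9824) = 16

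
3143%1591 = 1552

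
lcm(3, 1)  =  3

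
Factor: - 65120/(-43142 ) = 80/53=2^4 *5^1*53^(  -  1 ) 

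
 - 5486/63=-5486/63  =  - 87.08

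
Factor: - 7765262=-2^1*19^1*181^1*1129^1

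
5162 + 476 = 5638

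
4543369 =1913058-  - 2630311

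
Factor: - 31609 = -73^1*433^1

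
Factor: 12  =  2^2 * 3^1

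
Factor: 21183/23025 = 5^(-2)*23^1 = 23/25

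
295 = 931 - 636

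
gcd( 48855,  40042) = 1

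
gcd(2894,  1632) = 2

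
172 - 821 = - 649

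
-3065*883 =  - 2706395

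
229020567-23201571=205818996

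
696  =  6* 116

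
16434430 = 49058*335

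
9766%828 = 658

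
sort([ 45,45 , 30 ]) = [ 30,45,45 ]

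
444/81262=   222/40631 = 0.01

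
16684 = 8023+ 8661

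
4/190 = 2/95 = 0.02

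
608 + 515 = 1123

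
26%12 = 2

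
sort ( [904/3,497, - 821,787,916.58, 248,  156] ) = [ - 821,156,248,904/3,497,  787, 916.58] 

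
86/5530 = 43/2765 = 0.02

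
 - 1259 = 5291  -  6550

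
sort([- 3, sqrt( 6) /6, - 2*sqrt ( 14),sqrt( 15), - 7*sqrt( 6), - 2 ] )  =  [ - 7*sqrt( 6 ), - 2*sqrt( 14), - 3,-2, sqrt( 6 ) /6, sqrt( 15)]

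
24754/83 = 298 + 20/83 = 298.24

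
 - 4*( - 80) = 320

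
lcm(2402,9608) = 9608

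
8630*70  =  604100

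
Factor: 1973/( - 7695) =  - 3^( - 4)*5^( - 1)*19^( - 1)*1973^1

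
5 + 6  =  11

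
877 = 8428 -7551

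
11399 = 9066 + 2333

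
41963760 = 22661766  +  19301994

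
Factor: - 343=  -  7^3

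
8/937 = 8/937 = 0.01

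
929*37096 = 34462184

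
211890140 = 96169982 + 115720158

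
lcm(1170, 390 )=1170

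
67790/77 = 880 + 30/77 = 880.39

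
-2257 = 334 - 2591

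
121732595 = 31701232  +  90031363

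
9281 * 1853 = 17197693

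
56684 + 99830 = 156514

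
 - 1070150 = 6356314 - 7426464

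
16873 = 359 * 47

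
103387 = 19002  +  84385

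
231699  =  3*77233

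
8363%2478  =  929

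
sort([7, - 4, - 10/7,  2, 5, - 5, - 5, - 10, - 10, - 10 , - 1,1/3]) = [ - 10, - 10, - 10,-5, - 5, - 4, - 10/7, - 1,1/3,  2,5, 7 ] 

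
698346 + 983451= 1681797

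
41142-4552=36590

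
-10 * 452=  - 4520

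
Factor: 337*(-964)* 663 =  - 215387484 = - 2^2* 3^1*13^1*17^1 *241^1*337^1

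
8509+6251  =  14760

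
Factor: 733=733^1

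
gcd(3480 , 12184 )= 8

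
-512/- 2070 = 256/1035 = 0.25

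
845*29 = 24505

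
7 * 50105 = 350735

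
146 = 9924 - 9778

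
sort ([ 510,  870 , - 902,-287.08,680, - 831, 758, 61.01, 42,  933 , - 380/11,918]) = [ - 902,-831, - 287.08, - 380/11, 42,61.01, 510, 680, 758, 870, 918 , 933]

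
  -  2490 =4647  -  7137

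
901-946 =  - 45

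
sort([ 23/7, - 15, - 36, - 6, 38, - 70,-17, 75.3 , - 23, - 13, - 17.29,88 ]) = [ - 70, - 36 , - 23,-17.29, - 17 , - 15, - 13, - 6, 23/7,38, 75.3,88]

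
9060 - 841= 8219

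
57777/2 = 28888 + 1/2  =  28888.50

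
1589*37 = 58793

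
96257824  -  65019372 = 31238452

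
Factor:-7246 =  - 2^1 * 3623^1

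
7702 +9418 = 17120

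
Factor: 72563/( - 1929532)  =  -2^( - 2 )*11^ (  -  1 ) * 149^1*487^1*43853^ ( - 1)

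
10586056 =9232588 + 1353468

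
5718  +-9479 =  - 3761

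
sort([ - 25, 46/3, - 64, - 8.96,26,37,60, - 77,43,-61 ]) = [ - 77, - 64, - 61, - 25, - 8.96,  46/3, 26,37,43, 60]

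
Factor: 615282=2^1*3^1*102547^1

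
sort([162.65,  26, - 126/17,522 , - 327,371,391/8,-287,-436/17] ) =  [ - 327,-287,-436/17, - 126/17,26, 391/8, 162.65, 371, 522] 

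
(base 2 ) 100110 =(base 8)46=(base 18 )22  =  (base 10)38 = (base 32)16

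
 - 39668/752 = - 211/4 = - 52.75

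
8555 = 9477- 922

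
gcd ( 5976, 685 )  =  1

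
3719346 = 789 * 4714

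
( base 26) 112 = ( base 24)158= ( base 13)422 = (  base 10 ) 704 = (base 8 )1300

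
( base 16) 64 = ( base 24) 44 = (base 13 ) 79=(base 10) 100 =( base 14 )72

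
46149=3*15383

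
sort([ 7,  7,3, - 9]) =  [ -9,  3,7,7 ]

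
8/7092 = 2/1773 = 0.00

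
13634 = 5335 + 8299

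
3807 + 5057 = 8864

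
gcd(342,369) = 9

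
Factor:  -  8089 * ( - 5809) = 46989001 = 37^1*157^1 * 8089^1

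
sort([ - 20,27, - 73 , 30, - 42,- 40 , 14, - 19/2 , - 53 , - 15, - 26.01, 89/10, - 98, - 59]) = [ - 98, - 73, - 59,  -  53, - 42 , - 40, - 26.01, - 20, - 15, - 19/2, 89/10,14,27,30] 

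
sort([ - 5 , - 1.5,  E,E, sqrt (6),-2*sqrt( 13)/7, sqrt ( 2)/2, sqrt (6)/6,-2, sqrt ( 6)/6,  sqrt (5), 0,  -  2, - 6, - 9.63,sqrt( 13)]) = [  -  9.63,  -  6, - 5, - 2,-2, - 1.5,-2*sqrt( 13 ) /7, 0,sqrt( 6)/6,  sqrt(6)/6,sqrt(2)/2, sqrt(5), sqrt( 6), E,E, sqrt( 13)]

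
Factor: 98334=2^1 * 3^4*607^1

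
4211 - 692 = 3519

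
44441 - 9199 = 35242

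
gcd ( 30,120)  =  30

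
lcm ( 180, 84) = 1260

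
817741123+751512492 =1569253615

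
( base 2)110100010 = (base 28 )eq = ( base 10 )418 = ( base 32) d2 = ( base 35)bx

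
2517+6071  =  8588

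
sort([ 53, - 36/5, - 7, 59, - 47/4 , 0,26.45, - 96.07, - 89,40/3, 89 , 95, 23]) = [-96.07, - 89, - 47/4, - 36/5, - 7, 0,40/3,23, 26.45,53, 59, 89, 95]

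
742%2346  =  742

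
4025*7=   28175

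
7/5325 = 7/5325=0.00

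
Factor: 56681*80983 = 4590197423 =7^1*23^1*503^1*56681^1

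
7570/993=7+619/993 = 7.62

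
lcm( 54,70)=1890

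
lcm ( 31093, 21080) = 1243720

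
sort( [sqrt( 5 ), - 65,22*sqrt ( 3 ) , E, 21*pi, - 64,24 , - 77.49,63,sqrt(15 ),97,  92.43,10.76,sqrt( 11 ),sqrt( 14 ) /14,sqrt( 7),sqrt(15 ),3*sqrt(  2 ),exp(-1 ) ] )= [ - 77.49 , - 65,-64, sqrt(14)/14, exp( - 1 ),  sqrt(5),sqrt(7) , E, sqrt( 11 ), sqrt(15),sqrt(15 ),3*sqrt( 2),10.76,24, 22 * sqrt(3),63 , 21*pi, 92.43, 97]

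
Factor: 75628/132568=2^( - 1 )*7^1*37^1*227^( - 1) = 259/454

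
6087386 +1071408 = 7158794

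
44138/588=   75 + 19/294 = 75.06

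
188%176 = 12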